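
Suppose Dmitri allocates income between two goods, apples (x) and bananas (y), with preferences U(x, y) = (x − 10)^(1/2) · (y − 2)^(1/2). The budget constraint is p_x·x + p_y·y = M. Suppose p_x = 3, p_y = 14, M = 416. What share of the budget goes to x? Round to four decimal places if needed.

MRS = (y−2)/(x−10). Tangency with p_x/p_y gives y−2 = (p_x/p_y)·(x−10).
After buying the subsistence bundle (10, 2), a share 0.5 of the remaining income goes to x: x* = 10 + 0.5·(M − 10p_x − 2p_y)/p_x.
Discretionary income = 416 − 10·3 − 2·14 = 358; x* = 10 + 0.5·358/3 = 69.6667; y* = 2 + 0.5·358/14 = 14.7857.
Expenditure on x: 3·69.6667 = 209; share = 0.5024.

share on x = 0.5024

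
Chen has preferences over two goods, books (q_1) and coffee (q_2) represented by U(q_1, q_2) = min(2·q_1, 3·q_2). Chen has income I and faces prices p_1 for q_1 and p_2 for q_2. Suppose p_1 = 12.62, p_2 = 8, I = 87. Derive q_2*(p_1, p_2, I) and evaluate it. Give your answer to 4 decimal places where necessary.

Here 3·12.62 + 2·8 = 53.86, giving q_2* = 3.2306.

q_2* = 3.2306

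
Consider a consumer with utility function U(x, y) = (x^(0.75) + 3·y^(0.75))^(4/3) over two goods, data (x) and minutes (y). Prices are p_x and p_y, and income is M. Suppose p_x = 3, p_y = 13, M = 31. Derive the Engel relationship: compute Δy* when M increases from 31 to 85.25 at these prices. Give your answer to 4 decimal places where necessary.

MRS = MU_x/MU_y = (1/3)·(y/x)^(0.25). Set equal to p_x/p_y.
Solve for the ratio: y/x = [3·p_x/p_y]^(4).
Substitute y = (y/x)·x into the budget: x* = M/(p_x + p_y·(y/x)).
Numerically y/x = 0.229719, so x* = 31/(3 + 13·0.229719) = 5.1785 and y* = 0.229719·5.1785 = 1.1896.
At M' = 85.25: y* = 3.2714. Change: 3.2714 − 1.1896 = 2.0818.

Δy* = 2.0818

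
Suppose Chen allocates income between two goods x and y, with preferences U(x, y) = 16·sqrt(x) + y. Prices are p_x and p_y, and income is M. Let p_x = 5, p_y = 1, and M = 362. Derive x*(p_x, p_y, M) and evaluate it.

Utility is quasi-linear in y; the FOC for x is 8/√x = p_x/p_y.
Solve: √x = 8·p_y/p_x, so x*(p_x,p_y) = (8·p_y/p_x)², and y* = (M − p_x·x*)/p_y.
Plugging in: x* = (8·1/5)² = 2.56.

x* = 2.56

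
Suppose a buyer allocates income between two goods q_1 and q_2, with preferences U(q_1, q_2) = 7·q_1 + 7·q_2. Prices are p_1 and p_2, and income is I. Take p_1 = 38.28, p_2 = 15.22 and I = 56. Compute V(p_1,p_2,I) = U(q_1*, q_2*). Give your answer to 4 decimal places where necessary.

Perfect substitutes: compare marginal utility per dollar. 7/p_1 vs 7/p_2 → 0.1829 vs 0.4599.
q_2 gives more utility per dollar, so spend all income on q_2: q_2* = I/p_2, q_1* = 0.
Numerically: q_1* = 0, q_2* = 3.6794.
Utility at the optimum: U(0, 3.6794) = 25.7556.

V = 25.7556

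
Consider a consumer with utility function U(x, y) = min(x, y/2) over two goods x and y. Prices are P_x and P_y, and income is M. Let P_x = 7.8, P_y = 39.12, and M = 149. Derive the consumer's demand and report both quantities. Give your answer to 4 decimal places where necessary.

x* = 1.7318, y* = 3.4635

Here 7.8 + 2·39.12 = 86.04, giving x* = 1.7318 and y* = 3.4635.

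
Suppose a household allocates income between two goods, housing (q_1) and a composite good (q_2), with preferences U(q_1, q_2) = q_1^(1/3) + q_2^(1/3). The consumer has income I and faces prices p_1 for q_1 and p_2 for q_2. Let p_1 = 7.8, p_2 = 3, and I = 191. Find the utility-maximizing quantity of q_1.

q_1* = 9.3733

From the CES first-order condition, (q_2/q_1)^(2/3) = p_1/p_2.
Hence q_2/q_1 = (p_1/p_2)^(1/(2/3)), i.e. raised to the 1.5 power.
With the ratio pinned down, the budget gives q_1* = I/(p_1 + p_2·(q_2/q_1)) and q_2* = (q_2/q_1)·q_1*.
Numerically q_2/q_1 = 4.192374, so q_1* = 191/(7.8 + 3·4.192374) = 9.3733.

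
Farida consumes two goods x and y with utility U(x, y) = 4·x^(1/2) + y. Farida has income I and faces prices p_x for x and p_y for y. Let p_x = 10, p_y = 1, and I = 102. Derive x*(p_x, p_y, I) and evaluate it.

Set MRS = p_x/p_y: 2·x^(−1/2) = p_x/p_y.
Solve: √x = 2·p_y/p_x, so x*(p_x,p_y) = (2·p_y/p_x)², and y* = (I − p_x·x*)/p_y.
Plugging in: x* = (2·1/10)² = 0.04.

x* = 0.04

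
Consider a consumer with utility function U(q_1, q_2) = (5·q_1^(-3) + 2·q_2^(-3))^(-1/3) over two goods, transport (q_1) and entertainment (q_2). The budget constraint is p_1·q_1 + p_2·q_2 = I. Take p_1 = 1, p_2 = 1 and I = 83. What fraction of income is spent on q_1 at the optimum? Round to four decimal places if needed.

MRS = MU_q_1/MU_q_2 = (5/2)·(q_2/q_1)^(4). Set equal to p_1/p_2.
Solve for the ratio: q_2/q_1 = [(2/5)·p_1/p_2]^(0.25).
Substitute q_2 = (q_2/q_1)·q_1 into the budget: q_1* = I/(p_1 + p_2·(q_2/q_1)).
Numerically q_2/q_1 = 0.795271, so q_1* = 83/(1 + 1·0.795271) = 46.2326 and q_2* = 0.795271·46.2326 = 36.7674.
Expenditure on q_1: 1·46.2326 = 46.2326; share = 0.557.

share on q_1 = 0.557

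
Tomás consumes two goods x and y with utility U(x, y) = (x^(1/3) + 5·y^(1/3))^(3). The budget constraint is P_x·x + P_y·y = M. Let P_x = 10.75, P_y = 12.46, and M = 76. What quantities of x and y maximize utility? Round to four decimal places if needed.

From the CES first-order condition, (1/5)·(y/x)^(2/3) = P_x/P_y.
Hence y/x = (5·P_x/P_y)^(1/(2/3)), i.e. raised to the 1.5 power.
Substitute y = (y/x)·x into the budget: x* = M/(P_x + P_y·(y/x)).
Numerically y/x = 8.959642, so x* = 76/(10.75 + 12.46·8.959642) = 0.621 and y* = 8.959642·0.621 = 5.5638.

x* = 0.621, y* = 5.5638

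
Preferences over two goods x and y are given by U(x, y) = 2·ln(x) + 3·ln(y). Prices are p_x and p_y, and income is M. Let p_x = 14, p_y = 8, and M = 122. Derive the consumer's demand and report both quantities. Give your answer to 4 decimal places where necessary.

x* = 3.4857, y* = 9.15

The MRS is (2/3)·y/x. Set MRS = p_x/p_y.
Rearranging, p_y·y = (3/2)·p_x·x. Substituting into the budget gives p_x·x·(1 + (3/2)) = M.
Demand: x*(p_x,p_y,M) = 0.4·M/p_x and y* = 0.6·M/p_y.
At p_x=14, p_y=8, M=122: x* = 0.4·122/14 = 3.4857, y* = 9.15.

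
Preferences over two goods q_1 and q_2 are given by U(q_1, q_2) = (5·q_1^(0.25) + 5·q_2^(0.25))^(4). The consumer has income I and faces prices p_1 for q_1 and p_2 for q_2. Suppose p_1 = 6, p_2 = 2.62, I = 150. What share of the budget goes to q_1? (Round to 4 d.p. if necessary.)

Substitute q_2 = (q_2/q_1)·q_1 into the budget: q_1* = I/(p_1 + p_2·(q_2/q_1)).
Numerically q_2/q_1 = 3.018561, so q_1* = 150/(6 + 2.62·3.018561) = 10.7847 and q_2* = 3.018561·10.7847 = 32.5542.
Expenditure on q_1: 6·10.7847 = 64.708; share = 0.4314.

share on q_1 = 0.4314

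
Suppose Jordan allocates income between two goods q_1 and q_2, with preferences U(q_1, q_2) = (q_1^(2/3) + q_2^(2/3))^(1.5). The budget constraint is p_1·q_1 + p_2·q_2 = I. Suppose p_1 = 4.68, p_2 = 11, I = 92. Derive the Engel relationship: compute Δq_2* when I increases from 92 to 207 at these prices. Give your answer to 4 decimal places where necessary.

MRS = MU_q_1/MU_q_2 = (q_2/q_1)^(1/3). Set equal to p_1/p_2.
Hence q_2/q_1 = (p_1/p_2)^(1/(1/3)), i.e. raised to the 3 power.
Substitute q_2 = (q_2/q_1)·q_1 into the budget: q_1* = I/(p_1 + p_2·(q_2/q_1)).
Numerically q_2/q_1 = 0.077012, so q_1* = 92/(4.68 + 11·0.077012) = 16.6452 and q_2* = 0.077012·16.6452 = 1.2819.
At I' = 207: q_2* = 2.8842. Change: 2.8842 − 1.2819 = 1.6023.

Δq_2* = 1.6023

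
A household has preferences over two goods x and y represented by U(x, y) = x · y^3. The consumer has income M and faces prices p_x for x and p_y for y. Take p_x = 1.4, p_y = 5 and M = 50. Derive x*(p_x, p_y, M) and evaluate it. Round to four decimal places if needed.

x* = 8.9286

MU_x/MU_y = (y)/(3·x); tangency sets this equal to p_x/p_y.
So p_y·y = 3·p_x·x; combined with the budget, a share 0.25 of income goes to x.
Demand: x*(p_x,p_y,M) = 0.25·M/p_x and y* = 0.75·M/p_y.
At p_x=1.4, p_y=5, M=50: x* = 0.25·50/1.4 = 8.9286.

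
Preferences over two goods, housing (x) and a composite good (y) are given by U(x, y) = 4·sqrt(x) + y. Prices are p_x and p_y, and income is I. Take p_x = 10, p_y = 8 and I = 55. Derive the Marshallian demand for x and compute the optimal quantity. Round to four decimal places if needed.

x* = 2.56

Utility is quasi-linear in y; the FOC for x is 2/√x = p_x/p_y.
Thus x* = (2·p_y/p_x)² — independent of I — with the rest of income spent on y.
Plugging in: x* = (2·8/10)² = 2.56.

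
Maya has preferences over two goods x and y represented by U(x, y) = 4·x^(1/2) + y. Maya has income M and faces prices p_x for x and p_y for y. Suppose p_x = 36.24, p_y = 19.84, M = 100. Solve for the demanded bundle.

Utility is quasi-linear in y; the FOC for x is 2/√x = p_x/p_y.
Thus x* = (2·p_y/p_x)² — independent of M — with the rest of income spent on y.
Plugging in: x* = (2·19.84/36.24)² = 1.1989, y* = 2.8505.

x* = 1.1989, y* = 2.8505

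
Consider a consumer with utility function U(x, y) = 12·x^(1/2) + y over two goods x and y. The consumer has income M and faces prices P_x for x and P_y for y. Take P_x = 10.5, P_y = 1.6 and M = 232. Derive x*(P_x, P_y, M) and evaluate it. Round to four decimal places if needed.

x* = 0.8359

Set MRS = P_x/P_y: 6·x^(−1/2) = P_x/P_y.
Solve: √x = 6·P_y/P_x, so x*(P_x,P_y) = (6·P_y/P_x)², and y* = (M − P_x·x*)/P_y.
Plugging in: x* = (6·1.6/10.5)² = 0.8359.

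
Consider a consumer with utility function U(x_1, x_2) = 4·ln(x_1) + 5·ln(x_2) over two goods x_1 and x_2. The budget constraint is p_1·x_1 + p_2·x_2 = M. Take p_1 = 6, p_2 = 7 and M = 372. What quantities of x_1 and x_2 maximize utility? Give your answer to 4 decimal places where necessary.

MU_x_1/MU_x_2 = (4·x_2)/(5·x_1); tangency sets this equal to p_1/p_2.
Rearranging, p_2·x_2 = (5/4)·p_1·x_1. Substituting into the budget gives p_1·x_1·(1 + (5/4)) = M.
Demand: x_1*(p_1,p_2,M) = 4/9·M/p_1 and x_2* = 5/9·M/p_2.
At p_1=6, p_2=7, M=372: x_1* = 4/9·372/6 = 27.5556, x_2* = 29.5238.

x_1* = 27.5556, x_2* = 29.5238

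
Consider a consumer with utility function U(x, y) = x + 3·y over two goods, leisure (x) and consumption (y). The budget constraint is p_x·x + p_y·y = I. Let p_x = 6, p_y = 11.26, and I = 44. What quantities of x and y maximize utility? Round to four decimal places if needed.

x* = 0, y* = 3.9076

Linear utility — the consumer picks whichever good has higher MU/price: 1/6 = 0.1667 vs 3/11.26 = 0.2664.
y gives more utility per dollar, so spend all income on y: y* = I/p_y, x* = 0.
Numerically: x* = 0, y* = 3.9076.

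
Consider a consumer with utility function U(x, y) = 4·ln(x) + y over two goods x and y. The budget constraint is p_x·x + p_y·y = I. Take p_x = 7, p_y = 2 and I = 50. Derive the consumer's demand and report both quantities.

x* = 1.1429, y* = 21

So x*(p_x,p_y) = 4·p_y/p_x, independent of income; and y* = (I − 4·p_y)/p_y.
At the given prices: x* = 4·2/7 = 1.1429, and y* = 21.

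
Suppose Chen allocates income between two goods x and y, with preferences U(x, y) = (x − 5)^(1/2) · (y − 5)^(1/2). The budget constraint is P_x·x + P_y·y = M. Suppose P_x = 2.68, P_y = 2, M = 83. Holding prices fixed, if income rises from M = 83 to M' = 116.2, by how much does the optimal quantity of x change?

Δx* = 6.194

MRS = (y−5)/(x−5). Tangency with P_x/P_y gives y−5 = (P_x/P_y)·(x−5).
After buying the subsistence bundle (5, 5), a share 0.5 of the remaining income goes to x: x* = 5 + 0.5·(M − 5P_x − 5P_y)/P_x.
Discretionary income = 83 − 5·2.68 − 5·2 = 59.6; x* = 5 + 0.5·59.6/2.68 = 16.1194.
At M' = 116.2: x* = 22.3134. Change: 22.3134 − 16.1194 = 6.194.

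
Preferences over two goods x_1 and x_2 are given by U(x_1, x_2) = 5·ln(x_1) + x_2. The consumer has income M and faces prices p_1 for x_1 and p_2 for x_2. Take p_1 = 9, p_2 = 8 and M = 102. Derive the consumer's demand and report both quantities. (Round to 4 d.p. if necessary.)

MU_x_1 = 5/x_1, MU_x_2 = 1. Tangency: 5/x_1 = p_1/p_2.
So x_1*(p_1,p_2) = 5·p_2/p_1, independent of income; and x_2* = (M − 5·p_2)/p_2.
At the given prices: x_1* = 5·8/9 = 4.4444, and x_2* = 7.75.

x_1* = 4.4444, x_2* = 7.75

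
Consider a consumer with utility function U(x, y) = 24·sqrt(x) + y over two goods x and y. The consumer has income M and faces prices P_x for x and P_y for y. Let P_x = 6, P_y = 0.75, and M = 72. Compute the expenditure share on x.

Utility is quasi-linear in y; the FOC for x is 12/√x = P_x/P_y.
Thus x* = (12·P_y/P_x)² — independent of M — with the rest of income spent on y.
Plugging in: x* = (12·0.75/6)² = 2.25, y* = 78.
Expenditure on x: 6·2.25 = 13.5; share = 0.1875.

share on x = 0.1875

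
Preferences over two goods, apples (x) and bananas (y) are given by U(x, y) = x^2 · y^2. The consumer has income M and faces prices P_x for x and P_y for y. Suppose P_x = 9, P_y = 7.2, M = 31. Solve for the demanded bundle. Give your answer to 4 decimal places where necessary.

The MRS is y/x. Set MRS = P_x/P_y.
So 2·P_y·y = 2·P_x·x; combined with the budget, a share 0.5 of income goes to x.
Demand: x*(P_x,P_y,M) = 0.5·M/P_x and y* = 0.5·M/P_y.
At P_x=9, P_y=7.2, M=31: x* = 0.5·31/9 = 1.7222, y* = 2.1528.

x* = 1.7222, y* = 2.1528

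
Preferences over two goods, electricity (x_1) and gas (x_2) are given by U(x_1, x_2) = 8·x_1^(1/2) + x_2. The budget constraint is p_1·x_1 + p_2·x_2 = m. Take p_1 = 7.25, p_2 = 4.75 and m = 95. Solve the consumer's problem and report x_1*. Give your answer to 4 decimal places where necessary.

Utility is quasi-linear in x_2; the FOC for x_1 is 4/√x_1 = p_1/p_2.
Solve: √x_1 = 4·p_2/p_1, so x_1*(p_1,p_2) = (4·p_2/p_1)², and x_2* = (m − p_1·x_1*)/p_2.
Plugging in: x_1* = (4·4.75/7.25)² = 6.868.

x_1* = 6.868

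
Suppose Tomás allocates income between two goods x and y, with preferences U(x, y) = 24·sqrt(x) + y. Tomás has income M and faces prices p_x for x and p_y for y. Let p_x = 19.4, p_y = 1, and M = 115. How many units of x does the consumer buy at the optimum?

Set MRS = p_x/p_y: 12·x^(−1/2) = p_x/p_y.
Thus x* = (12·p_y/p_x)² — independent of M — with the rest of income spent on y.
Plugging in: x* = (12·1/19.4)² = 0.3826.

x* = 0.3826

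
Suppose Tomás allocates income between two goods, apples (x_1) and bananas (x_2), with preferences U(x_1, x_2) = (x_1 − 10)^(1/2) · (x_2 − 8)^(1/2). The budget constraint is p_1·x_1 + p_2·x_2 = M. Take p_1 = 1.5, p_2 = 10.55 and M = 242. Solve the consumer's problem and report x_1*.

x_1* = 57.5333

Let x_1' = x_1−10, x_2' = x_2−8. MRS = x_2'/x_1' = p_1/p_2.
Substituting into the budget: x_1* = 10 + 0.5·(M − 10·p_1 − 8·p_2)/p_1, and x_2* = 8 + 0.5·(…)/p_2.
Discretionary income = 242 − 10·1.5 − 8·10.55 = 142.6; x_1* = 10 + 0.5·142.6/1.5 = 57.5333.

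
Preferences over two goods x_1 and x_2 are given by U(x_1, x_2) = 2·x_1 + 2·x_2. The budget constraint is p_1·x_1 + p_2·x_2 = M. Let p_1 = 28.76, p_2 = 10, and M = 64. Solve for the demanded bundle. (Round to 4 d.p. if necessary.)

Linear utility — the consumer picks whichever good has higher MU/price: 2/28.76 = 0.0695 vs 2/10 = 0.2.
x_2 gives more utility per dollar, so spend all income on x_2: x_2* = M/p_2, x_1* = 0.
Numerically: x_1* = 0, x_2* = 6.4.

x_1* = 0, x_2* = 6.4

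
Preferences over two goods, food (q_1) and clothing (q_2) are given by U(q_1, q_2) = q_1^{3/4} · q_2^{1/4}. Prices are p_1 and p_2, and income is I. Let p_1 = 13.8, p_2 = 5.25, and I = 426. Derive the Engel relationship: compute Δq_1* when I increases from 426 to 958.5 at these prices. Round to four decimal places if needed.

Δq_1* = 28.9402

The MRS is 3·q_2/q_1. Set MRS = p_1/p_2.
Rearranging, p_2·q_2 = (1/3)·p_1·q_1. Substituting into the budget gives p_1·q_1·(1 + (1/3)) = I.
Demand: q_1*(p_1,p_2,I) = 0.75·I/p_1 and q_2* = 0.25·I/p_2.
At p_1=13.8, p_2=5.25, I=426: q_1* = 0.75·426/13.8 = 23.1522.
At I' = 958.5: q_1* = 52.0924. Change: 52.0924 − 23.1522 = 28.9402.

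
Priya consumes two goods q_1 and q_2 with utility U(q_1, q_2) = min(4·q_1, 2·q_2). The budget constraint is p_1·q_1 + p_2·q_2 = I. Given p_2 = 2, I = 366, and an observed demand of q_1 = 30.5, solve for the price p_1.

p_1 = 8

With perfect complements, no substitution: consume in ratio q_1:q_2 = 2:4.
Budget: p_1·q_1 + p_2·2·q_1 = I, so (2·p_1 + 4·p_2)·q_1 = 2·I.
Demand: q_1*(p_1,p_2,I) = 2·I/(2·p_1 + 4·p_2), q_2* = 4·I/(2·p_1 + 4·p_2).
Set q_1* = 30.5 in the demand function and solve for p_1: p_1 = 8.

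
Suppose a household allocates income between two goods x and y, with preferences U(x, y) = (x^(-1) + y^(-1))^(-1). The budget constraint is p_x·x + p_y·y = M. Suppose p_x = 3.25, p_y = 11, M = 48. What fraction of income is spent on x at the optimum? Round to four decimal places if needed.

share on x = 0.3521

MRS = MU_x/MU_y = (y/x)^(2). Set equal to p_x/p_y.
Solve for the ratio: y/x = [p_x/p_y]^(0.5).
With the ratio pinned down, the budget gives x* = M/(p_x + p_y·(y/x)) and y* = (y/x)·x*.
Numerically y/x = 0.543557, so x* = 48/(3.25 + 11·0.543557) = 5.2009 and y* = 0.543557·5.2009 = 2.827.
Expenditure on x: 3.25·5.2009 = 16.903; share = 0.3521.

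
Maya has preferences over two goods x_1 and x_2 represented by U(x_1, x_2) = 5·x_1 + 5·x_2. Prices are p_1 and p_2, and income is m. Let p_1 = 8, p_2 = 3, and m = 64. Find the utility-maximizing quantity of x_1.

Linear utility — the consumer picks whichever good has higher MU/price: 5/8 = 0.625 vs 5/3 = 1.6667.
x_2 gives more utility per dollar, so spend all income on x_2: x_2* = m/p_2, x_1* = 0.
Numerically: x_1* = 0, x_2* = 21.3333.

x_1* = 0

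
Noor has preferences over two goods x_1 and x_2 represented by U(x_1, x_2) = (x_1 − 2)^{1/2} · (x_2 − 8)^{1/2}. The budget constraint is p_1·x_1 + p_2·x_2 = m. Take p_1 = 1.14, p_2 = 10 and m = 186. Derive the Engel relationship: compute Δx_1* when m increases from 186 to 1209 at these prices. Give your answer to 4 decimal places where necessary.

MRS = (x_2−8)/(x_1−2). Tangency with p_1/p_2 gives x_2−8 = (p_1/p_2)·(x_1−2).
Substituting into the budget: x_1* = 2 + 0.5·(m − 2·p_1 − 8·p_2)/p_1, and x_2* = 8 + 0.5·(…)/p_2.
Discretionary income = 186 − 2·1.14 − 8·10 = 103.72; x_1* = 2 + 0.5·103.72/1.14 = 47.4912.
At m' = 1209: x_1* = 496.1754. Change: 496.1754 − 47.4912 = 448.6842.

Δx_1* = 448.6842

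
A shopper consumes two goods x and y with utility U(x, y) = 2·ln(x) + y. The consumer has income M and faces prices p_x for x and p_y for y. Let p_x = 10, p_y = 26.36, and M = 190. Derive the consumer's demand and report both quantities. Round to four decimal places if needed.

MU_x = 2/x, MU_y = 1. Tangency: 2/x = p_x/p_y.
So x*(p_x,p_y) = 2·p_y/p_x, independent of income; and y* = (M − 2·p_y)/p_y.
At the given prices: x* = 2·26.36/10 = 5.272, and y* = 5.2079.

x* = 5.272, y* = 5.2079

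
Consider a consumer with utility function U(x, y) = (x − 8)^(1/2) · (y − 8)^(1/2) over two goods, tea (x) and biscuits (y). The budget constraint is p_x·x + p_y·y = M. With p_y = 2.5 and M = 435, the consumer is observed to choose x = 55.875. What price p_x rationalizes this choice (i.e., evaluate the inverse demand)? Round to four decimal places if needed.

p_x = 4

This is Cobb-Douglas in (x−8, y−8): tangency gives 0.5·p_y·(y−8) = 0.5·p_x·(x−8).
Substituting into the budget: x* = 8 + 0.5·(M − 8·p_x − 8·p_y)/p_x, and y* = 8 + 0.5·(…)/p_y.
Set x* = 55.875 in the demand function and solve for p_x: p_x = 4.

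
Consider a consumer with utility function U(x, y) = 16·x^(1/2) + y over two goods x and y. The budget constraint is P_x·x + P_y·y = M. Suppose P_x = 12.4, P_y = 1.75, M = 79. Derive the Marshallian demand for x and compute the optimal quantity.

MU_x = 8/√x, MU_y = 1. Tangency: 8/√x = P_x/P_y.
Thus x* = (8·P_y/P_x)² — independent of M — with the rest of income spent on y.
Plugging in: x* = (8·1.75/12.4)² = 1.2747.

x* = 1.2747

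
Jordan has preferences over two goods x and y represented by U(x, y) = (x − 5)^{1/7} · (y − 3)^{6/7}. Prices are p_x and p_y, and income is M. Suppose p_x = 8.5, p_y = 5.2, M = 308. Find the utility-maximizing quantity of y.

y* = 44.1923

MRS = (1/6)·(y−3)/(x−5). Tangency with p_x/p_y gives y−3 = 6·(p_x/p_y)·(x−5).
Substituting into the budget: x* = 5 + 1/7·(M − 5·p_x − 3·p_y)/p_x, and y* = 3 + 6/7·(…)/p_y.
Discretionary income = 308 − 5·8.5 − 3·5.2 = 249.9; y* = 3 + 6/7·249.9/5.2 = 44.1923.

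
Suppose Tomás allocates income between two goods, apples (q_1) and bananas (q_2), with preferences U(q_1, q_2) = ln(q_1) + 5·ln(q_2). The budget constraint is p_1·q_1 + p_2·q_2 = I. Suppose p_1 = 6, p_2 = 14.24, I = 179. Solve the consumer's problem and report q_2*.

Demand: q_1*(p_1,p_2,I) = 1/6·I/p_1 and q_2* = 5/6·I/p_2.
At p_1=6, p_2=14.24, I=179: q_2* = 5/6·179/14.24 = 10.4752.

q_2* = 10.4752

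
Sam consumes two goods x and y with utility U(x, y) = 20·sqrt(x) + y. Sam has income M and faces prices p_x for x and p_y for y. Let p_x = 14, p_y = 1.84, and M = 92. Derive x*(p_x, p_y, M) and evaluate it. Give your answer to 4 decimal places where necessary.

Set MRS = p_x/p_y: 10·x^(−1/2) = p_x/p_y.
Solve: √x = 10·p_y/p_x, so x*(p_x,p_y) = (10·p_y/p_x)², and y* = (M − p_x·x*)/p_y.
Plugging in: x* = (10·1.84/14)² = 1.7273.

x* = 1.7273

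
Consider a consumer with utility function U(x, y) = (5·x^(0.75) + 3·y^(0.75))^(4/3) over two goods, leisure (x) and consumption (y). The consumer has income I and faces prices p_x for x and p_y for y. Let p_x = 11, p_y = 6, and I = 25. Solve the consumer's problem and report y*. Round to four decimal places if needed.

From the CES first-order condition, (5/3)·(y/x)^(0.25) = p_x/p_y.
Hence y/x = ((3/5)·p_x/p_y)^(1/(0.25)), i.e. raised to the 4 power.
With the ratio pinned down, the budget gives x* = I/(p_x + p_y·(y/x)) and y* = (y/x)·x*.
Numerically y/x = 1.4641, so x* = 25/(11 + 6·1.4641) = 1.2636 and y* = 1.4641·1.2636 = 1.8501.

y* = 1.8501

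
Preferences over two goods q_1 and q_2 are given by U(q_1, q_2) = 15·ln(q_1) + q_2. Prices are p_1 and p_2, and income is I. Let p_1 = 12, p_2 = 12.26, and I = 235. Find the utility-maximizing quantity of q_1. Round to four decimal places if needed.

Set MRS = p_1/p_2: (15/q_1)/1 = p_1/p_2.
So q_1*(p_1,p_2) = 15·p_2/p_1, independent of income; and q_2* = (I − 15·p_2)/p_2.
At the given prices: q_1* = 15·12.26/12 = 15.325.

q_1* = 15.325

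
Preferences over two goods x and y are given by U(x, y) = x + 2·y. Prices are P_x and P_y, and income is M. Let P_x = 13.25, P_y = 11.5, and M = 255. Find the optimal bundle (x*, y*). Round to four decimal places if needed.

y gives more utility per dollar, so spend all income on y: y* = M/P_y, x* = 0.
Numerically: x* = 0, y* = 22.1739.

x* = 0, y* = 22.1739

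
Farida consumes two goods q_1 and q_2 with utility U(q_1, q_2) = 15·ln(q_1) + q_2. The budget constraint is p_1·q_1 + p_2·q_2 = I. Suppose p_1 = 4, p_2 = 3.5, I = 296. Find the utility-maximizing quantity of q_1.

MU_q_1 = 15/q_1, MU_q_2 = 1. Tangency: 15/q_1 = p_1/p_2.
So q_1*(p_1,p_2) = 15·p_2/p_1, independent of income; and q_2* = (I − 15·p_2)/p_2.
At the given prices: q_1* = 15·3.5/4 = 13.125.

q_1* = 13.125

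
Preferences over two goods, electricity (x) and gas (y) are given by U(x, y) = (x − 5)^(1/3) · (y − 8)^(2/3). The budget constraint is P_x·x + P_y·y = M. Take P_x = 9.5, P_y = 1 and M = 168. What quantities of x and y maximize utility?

Substituting into the budget: x* = 5 + 1/3·(M − 5·P_x − 8·P_y)/P_x, and y* = 8 + 2/3·(…)/P_y.
Discretionary income = 168 − 5·9.5 − 8·1 = 112.5; x* = 5 + 1/3·112.5/9.5 = 8.9474; y* = 8 + 2/3·112.5/1 = 83.

x* = 8.9474, y* = 83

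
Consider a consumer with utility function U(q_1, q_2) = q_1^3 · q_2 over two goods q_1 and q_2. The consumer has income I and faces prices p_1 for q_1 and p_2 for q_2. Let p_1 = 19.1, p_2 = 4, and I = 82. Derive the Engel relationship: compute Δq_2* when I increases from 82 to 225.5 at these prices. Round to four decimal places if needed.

Δq_2* = 8.9688

The MRS is 3·q_2/q_1. Set MRS = p_1/p_2.
Rearranging, p_2·q_2 = (1/3)·p_1·q_1. Substituting into the budget gives p_1·q_1·(1 + (1/3)) = I.
Demand: q_1*(p_1,p_2,I) = 0.75·I/p_1 and q_2* = 0.25·I/p_2.
At p_1=19.1, p_2=4, I=82: q_2* = 0.25·82/4 = 5.125.
At I' = 225.5: q_2* = 14.0938. Change: 14.0938 − 5.125 = 8.9688.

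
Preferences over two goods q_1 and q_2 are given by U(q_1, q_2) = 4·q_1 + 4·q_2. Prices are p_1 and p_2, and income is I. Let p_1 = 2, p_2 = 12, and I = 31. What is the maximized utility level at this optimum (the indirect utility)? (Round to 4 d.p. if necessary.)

Numerically: q_1* = 15.5, q_2* = 0.
Utility at the optimum: U(15.5, 0) = 62.

V = 62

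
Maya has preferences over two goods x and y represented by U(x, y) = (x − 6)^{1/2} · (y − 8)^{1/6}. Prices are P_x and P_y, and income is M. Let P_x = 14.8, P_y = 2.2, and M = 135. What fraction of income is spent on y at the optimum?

MRS = 3·(y−8)/(x−6). Tangency with P_x/P_y gives y−8 = (1/3)·(P_x/P_y)·(x−6).
After buying the subsistence bundle (6, 8), a share 0.75 of the remaining income goes to x: x* = 6 + 0.75·(M − 6P_x − 8P_y)/P_x.
Discretionary income = 135 − 6·14.8 − 8·2.2 = 28.6; x* = 6 + 0.75·28.6/14.8 = 7.4493; y* = 8 + 0.25·28.6/2.2 = 11.25.
Expenditure on y: 2.2·11.25 = 24.75; share = 0.1833.

share on y = 0.1833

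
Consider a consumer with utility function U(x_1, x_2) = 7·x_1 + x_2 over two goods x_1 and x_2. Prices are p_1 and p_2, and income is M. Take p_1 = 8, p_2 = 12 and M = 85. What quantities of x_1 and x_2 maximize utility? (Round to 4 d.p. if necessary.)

Perfect substitutes: compare marginal utility per dollar. 7/p_1 vs 1/p_2 → 0.875 vs 0.0833.
x_1 gives more utility per dollar, so spend all income on x_1: x_1* = M/p_1, x_2* = 0.
Numerically: x_1* = 10.625, x_2* = 0.

x_1* = 10.625, x_2* = 0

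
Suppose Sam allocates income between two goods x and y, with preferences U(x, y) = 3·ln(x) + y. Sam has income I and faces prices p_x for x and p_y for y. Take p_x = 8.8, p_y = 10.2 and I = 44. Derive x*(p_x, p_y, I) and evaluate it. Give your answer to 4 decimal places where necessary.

x* = 3.4773

MU_x = 3/x, MU_y = 1. Tangency: 3/x = p_x/p_y.
So x*(p_x,p_y) = 3·p_y/p_x, independent of income; and y* = (I − 3·p_y)/p_y.
At the given prices: x* = 3·10.2/8.8 = 3.4773.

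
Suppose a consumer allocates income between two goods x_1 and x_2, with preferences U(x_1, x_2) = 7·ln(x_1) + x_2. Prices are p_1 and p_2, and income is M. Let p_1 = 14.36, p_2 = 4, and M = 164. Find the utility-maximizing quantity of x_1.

x_1* = 1.9499

Set MRS = p_1/p_2: (7/x_1)/1 = p_1/p_2.
So x_1*(p_1,p_2) = 7·p_2/p_1, independent of income; and x_2* = (M − 7·p_2)/p_2.
At the given prices: x_1* = 7·4/14.36 = 1.9499.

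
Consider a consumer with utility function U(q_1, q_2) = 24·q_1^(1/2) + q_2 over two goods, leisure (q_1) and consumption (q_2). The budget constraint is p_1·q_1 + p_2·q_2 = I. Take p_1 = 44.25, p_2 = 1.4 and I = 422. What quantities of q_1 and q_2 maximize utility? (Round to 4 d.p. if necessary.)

q_1* = 0.1441, q_2* = 296.8726

Set MRS = p_1/p_2: 12·q_1^(−1/2) = p_1/p_2.
Solve: √q_1 = 12·p_2/p_1, so q_1*(p_1,p_2) = (12·p_2/p_1)², and q_2* = (I − p_1·q_1*)/p_2.
Plugging in: q_1* = (12·1.4/44.25)² = 0.1441, q_2* = 296.8726.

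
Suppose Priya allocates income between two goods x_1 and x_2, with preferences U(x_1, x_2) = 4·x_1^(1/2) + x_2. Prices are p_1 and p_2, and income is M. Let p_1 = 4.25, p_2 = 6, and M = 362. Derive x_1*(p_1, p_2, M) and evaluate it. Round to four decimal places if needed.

Utility is quasi-linear in x_2; the FOC for x_1 is 2/√x_1 = p_1/p_2.
Solve: √x_1 = 2·p_2/p_1, so x_1*(p_1,p_2) = (2·p_2/p_1)², and x_2* = (M − p_1·x_1*)/p_2.
Plugging in: x_1* = (2·6/4.25)² = 7.9723.

x_1* = 7.9723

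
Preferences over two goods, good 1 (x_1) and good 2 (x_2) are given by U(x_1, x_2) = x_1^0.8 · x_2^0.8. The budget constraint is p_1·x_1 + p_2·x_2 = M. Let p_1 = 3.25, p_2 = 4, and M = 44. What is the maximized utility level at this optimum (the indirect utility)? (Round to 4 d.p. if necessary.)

V = 18.0602

Demand: x_1*(p_1,p_2,M) = 0.5·M/p_1 and x_2* = 0.5·M/p_2.
At p_1=3.25, p_2=4, M=44: x_1* = 0.5·44/3.25 = 6.7692, x_2* = 5.5.
Utility at the optimum: U(6.7692, 5.5) = 18.0602.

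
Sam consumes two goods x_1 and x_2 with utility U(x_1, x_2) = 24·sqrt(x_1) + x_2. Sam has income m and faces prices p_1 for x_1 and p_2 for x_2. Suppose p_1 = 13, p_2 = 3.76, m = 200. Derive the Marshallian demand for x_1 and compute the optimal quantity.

Set MRS = p_1/p_2: 12·x_1^(−1/2) = p_1/p_2.
Solve: √x_1 = 12·p_2/p_1, so x_1*(p_1,p_2) = (12·p_2/p_1)², and x_2* = (m − p_1·x_1*)/p_2.
Plugging in: x_1* = (12·3.76/13)² = 12.0462.

x_1* = 12.0462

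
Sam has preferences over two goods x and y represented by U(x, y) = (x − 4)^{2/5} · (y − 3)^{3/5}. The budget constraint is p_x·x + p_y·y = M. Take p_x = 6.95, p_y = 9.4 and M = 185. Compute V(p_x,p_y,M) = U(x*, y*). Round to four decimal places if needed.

V = 7.9001

MRS = (2/3)·(y−3)/(x−4). Tangency with p_x/p_y gives y−3 = (3/2)·(p_x/p_y)·(x−4).
Substituting into the budget: x* = 4 + 0.4·(M − 4·p_x − 3·p_y)/p_x, and y* = 3 + 0.6·(…)/p_y.
Discretionary income = 185 − 4·6.95 − 3·9.4 = 129; x* = 4 + 0.4·129/6.95 = 11.4245; y* = 3 + 0.6·129/9.4 = 11.234.
Utility at the optimum: U(11.4245, 11.234) = 7.9001.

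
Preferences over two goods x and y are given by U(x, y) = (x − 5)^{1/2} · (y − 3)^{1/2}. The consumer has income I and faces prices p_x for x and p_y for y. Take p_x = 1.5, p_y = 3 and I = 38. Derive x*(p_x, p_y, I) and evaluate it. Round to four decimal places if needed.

x* = 12.1667

Let x' = x−5, y' = y−3. MRS = y'/x' = p_x/p_y.
After buying the subsistence bundle (5, 3), a share 0.5 of the remaining income goes to x: x* = 5 + 0.5·(I − 5p_x − 3p_y)/p_x.
Discretionary income = 38 − 5·1.5 − 3·3 = 21.5; x* = 5 + 0.5·21.5/1.5 = 12.1667.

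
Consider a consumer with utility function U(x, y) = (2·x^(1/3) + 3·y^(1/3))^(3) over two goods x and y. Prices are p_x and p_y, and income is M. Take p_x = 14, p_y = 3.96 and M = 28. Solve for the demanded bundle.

x* = 0.449, y* = 5.4833

From the CES first-order condition, (2/3)·(y/x)^(2/3) = p_x/p_y.
Hence y/x = ((3/2)·p_x/p_y)^(1/(2/3)), i.e. raised to the 1.5 power.
Substitute y = (y/x)·x into the budget: x* = M/(p_x + p_y·(y/x)).
Numerically y/x = 12.211982, so x* = 28/(14 + 3.96·12.211982) = 0.449 and y* = 12.211982·0.449 = 5.4833.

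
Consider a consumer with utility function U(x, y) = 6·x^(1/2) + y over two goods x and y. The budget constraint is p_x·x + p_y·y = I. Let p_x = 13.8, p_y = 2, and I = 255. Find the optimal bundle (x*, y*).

x* = 0.189, y* = 126.1957

Thus x* = (3·p_y/p_x)² — independent of I — with the rest of income spent on y.
Plugging in: x* = (3·2/13.8)² = 0.189, y* = 126.1957.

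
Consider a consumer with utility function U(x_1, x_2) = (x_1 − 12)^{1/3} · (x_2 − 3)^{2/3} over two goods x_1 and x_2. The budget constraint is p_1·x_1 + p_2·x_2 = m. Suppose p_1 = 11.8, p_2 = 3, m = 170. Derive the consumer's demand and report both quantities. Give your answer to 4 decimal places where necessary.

Substituting into the budget: x_1* = 12 + 1/3·(m − 12·p_1 − 3·p_2)/p_1, and x_2* = 3 + 2/3·(…)/p_2.
Discretionary income = 170 − 12·11.8 − 3·3 = 19.4; x_1* = 12 + 1/3·19.4/11.8 = 12.548; x_2* = 3 + 2/3·19.4/3 = 7.3111.

x_1* = 12.548, x_2* = 7.3111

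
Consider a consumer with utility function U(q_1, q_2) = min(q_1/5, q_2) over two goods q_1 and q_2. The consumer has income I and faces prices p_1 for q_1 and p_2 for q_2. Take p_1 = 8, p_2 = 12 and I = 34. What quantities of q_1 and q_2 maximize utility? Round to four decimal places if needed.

q_1* = 3.2692, q_2* = 0.6538

Leontief preferences: the optimum is at the kink where q_1/5 = q_2/1, i.e. q_2 = (1/5)·q_1.
Budget: p_1·q_1 + p_2·(1/5)·q_1 = I, so (5·p_1 + p_2)·q_1 = 5·I.
Demand: q_1*(p_1,p_2,I) = 5·I/(5·p_1 + p_2), q_2* = I/(5·p_1 + p_2).
Here 5·8 + 12 = 52, giving q_1* = 3.2692 and q_2* = 0.6538.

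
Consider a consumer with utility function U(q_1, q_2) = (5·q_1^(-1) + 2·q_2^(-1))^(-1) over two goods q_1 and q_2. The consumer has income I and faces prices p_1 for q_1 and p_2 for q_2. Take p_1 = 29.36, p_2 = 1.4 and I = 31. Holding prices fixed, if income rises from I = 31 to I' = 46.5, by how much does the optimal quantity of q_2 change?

From the CES first-order condition, (5/2)·(q_2/q_1)^(2) = p_1/p_2.
Solve for the ratio: q_2/q_1 = [(2/5)·p_1/p_2]^(0.5).
With the ratio pinned down, the budget gives q_1* = I/(p_1 + p_2·(q_2/q_1)) and q_2* = (q_2/q_1)·q_1*.
Numerically q_2/q_1 = 2.896303, so q_1* = 31/(29.36 + 1.4·2.896303) = 0.9277 and q_2* = 2.896303·0.9277 = 2.687.
At I' = 46.5: q_2* = 4.0305. Change: 4.0305 − 2.687 = 1.3435.

Δq_2* = 1.3435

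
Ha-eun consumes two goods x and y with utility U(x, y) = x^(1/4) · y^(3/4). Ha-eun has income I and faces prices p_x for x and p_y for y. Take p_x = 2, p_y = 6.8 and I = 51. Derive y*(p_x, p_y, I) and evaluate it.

MU_x/MU_y = (0.25·y)/(0.75·x); tangency sets this equal to p_x/p_y.
Rearranging, p_y·y = 3·p_x·x. Substituting into the budget gives p_x·x·(1 + 3) = I.
Demand: x*(p_x,p_y,I) = 0.25·I/p_x and y* = 0.75·I/p_y.
At p_x=2, p_y=6.8, I=51: y* = 0.75·51/6.8 = 5.625.

y* = 5.625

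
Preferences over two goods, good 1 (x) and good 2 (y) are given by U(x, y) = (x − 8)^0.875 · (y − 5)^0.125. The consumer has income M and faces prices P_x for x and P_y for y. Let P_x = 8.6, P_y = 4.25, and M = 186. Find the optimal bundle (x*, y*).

x* = 17.7624, y* = 7.8221

MRS = 7·(y−5)/(x−8). Tangency with P_x/P_y gives y−5 = (1/7)·(P_x/P_y)·(x−8).
Substituting into the budget: x* = 8 + 0.875·(M − 8·P_x − 5·P_y)/P_x, and y* = 5 + 0.125·(…)/P_y.
Discretionary income = 186 − 8·8.6 − 5·4.25 = 95.95; x* = 8 + 0.875·95.95/8.6 = 17.7624; y* = 5 + 0.125·95.95/4.25 = 7.8221.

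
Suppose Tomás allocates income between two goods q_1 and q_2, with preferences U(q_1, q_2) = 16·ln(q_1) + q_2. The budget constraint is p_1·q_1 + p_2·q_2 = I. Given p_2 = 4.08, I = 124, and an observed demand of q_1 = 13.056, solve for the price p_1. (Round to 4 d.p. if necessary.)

MU_q_1 = 16/q_1, MU_q_2 = 1. Tangency: 16/q_1 = p_1/p_2.
So q_1*(p_1,p_2) = 16·p_2/p_1, independent of income; and q_2* = (I − 16·p_2)/p_2.
Set q_1* = 13.056 in the demand function and solve for p_1: p_1 = 5.

p_1 = 5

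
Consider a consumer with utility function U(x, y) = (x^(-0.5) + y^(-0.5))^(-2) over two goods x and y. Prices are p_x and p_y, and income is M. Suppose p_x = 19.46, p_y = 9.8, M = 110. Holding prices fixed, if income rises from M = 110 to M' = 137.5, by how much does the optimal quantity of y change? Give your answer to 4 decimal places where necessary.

From the CES first-order condition, (y/x)^(1.5) = p_x/p_y.
Solve for the ratio: y/x = [p_x/p_y]^(2/3).
Substitute y = (y/x)·x into the budget: x* = M/(p_x + p_y·(y/x)).
Numerically y/x = 1.579833, so x* = 110/(19.46 + 9.8·1.579833) = 3.148 and y* = 1.579833·3.148 = 4.9734.
At M' = 137.5: y* = 6.2167. Change: 6.2167 − 4.9734 = 1.2433.

Δy* = 1.2433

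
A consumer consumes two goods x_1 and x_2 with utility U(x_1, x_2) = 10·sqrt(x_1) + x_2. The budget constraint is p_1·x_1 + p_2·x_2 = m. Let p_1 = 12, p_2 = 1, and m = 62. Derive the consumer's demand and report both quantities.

x_1* = 0.1736, x_2* = 59.9167

Set MRS = p_1/p_2: 5·x_1^(−1/2) = p_1/p_2.
Thus x_1* = (5·p_2/p_1)² — independent of m — with the rest of income spent on x_2.
Plugging in: x_1* = (5·1/12)² = 0.1736, x_2* = 59.9167.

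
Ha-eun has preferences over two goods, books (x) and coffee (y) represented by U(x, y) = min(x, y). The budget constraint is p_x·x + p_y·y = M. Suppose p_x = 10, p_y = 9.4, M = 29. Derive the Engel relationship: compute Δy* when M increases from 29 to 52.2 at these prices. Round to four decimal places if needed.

Δy* = 1.1959

With perfect complements, no substitution: consume in ratio x:y = 1:1.
Budget: p_x·x + p_y·x = M, so (p_x + p_y)·x = M.
Demand: x*(p_x,p_y,M) = M/(p_x + p_y), y* = M/(p_x + p_y).
Here 10 + 9.4 = 19.4, giving y* = 1.4948.
At M' = 52.2: y* = 2.6907. Change: 2.6907 − 1.4948 = 1.1959.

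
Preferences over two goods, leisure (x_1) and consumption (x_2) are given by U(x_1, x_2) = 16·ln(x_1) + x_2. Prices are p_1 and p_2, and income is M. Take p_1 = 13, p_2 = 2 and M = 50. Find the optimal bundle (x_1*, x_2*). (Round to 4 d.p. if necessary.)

Set MRS = p_1/p_2: (16/x_1)/1 = p_1/p_2.
So x_1*(p_1,p_2) = 16·p_2/p_1, independent of income; and x_2* = (M − 16·p_2)/p_2.
At the given prices: x_1* = 16·2/13 = 2.4615, and x_2* = 9.

x_1* = 2.4615, x_2* = 9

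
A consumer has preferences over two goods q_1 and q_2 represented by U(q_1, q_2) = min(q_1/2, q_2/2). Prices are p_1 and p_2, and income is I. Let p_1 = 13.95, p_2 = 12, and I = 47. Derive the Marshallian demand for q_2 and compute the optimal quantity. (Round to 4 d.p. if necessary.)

q_2* = 1.8112

Leontief preferences: the optimum is at the kink where q_1/2 = q_2/2, i.e. q_2 = q_1.
Budget: p_1·q_1 + p_2·q_1 = I, so (2·p_1 + 2·p_2)·q_1 = 2·I.
Demand: q_1*(p_1,p_2,I) = 2·I/(2·p_1 + 2·p_2), q_2* = 2·I/(2·p_1 + 2·p_2).
Here 2·13.95 + 2·12 = 51.9, giving q_2* = 1.8112.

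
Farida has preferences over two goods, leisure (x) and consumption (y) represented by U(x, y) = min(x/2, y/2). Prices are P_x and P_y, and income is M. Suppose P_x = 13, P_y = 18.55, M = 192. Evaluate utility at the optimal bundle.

Demand: x*(P_x,P_y,M) = 2·M/(2·P_x + 2·P_y), y* = 2·M/(2·P_x + 2·P_y).
Here 2·13 + 2·18.55 = 63.1, giving x* = 6.0856 and y* = 6.0856.
Utility at the optimum: U(6.0856, 6.0856) = 3.0428.

V = 3.0428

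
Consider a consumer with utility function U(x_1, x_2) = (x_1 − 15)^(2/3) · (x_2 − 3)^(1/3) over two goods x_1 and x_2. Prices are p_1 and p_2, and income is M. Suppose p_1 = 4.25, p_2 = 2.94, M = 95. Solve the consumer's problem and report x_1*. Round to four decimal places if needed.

x_1* = 18.5184

MRS = 2·(x_2−3)/(x_1−15). Tangency with p_1/p_2 gives x_2−3 = (1/2)·(p_1/p_2)·(x_1−15).
After buying the subsistence bundle (15, 3), a share 2/3 of the remaining income goes to x_1: x_1* = 15 + 2/3·(M − 15p_1 − 3p_2)/p_1.
Discretionary income = 95 − 15·4.25 − 3·2.94 = 22.43; x_1* = 15 + 2/3·22.43/4.25 = 18.5184.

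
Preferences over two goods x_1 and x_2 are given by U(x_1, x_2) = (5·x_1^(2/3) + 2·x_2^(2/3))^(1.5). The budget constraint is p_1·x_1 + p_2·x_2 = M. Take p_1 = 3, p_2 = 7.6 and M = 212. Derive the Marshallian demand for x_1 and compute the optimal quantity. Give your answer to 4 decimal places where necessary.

MU_x_1 ∝ 5·x_1^(-1/3), MU_x_2 ∝ 2·x_2^(-1/3), so MRS = (5/2)·(x_2/x_1)^(1/3) = p_1/p_2.
Solve for the ratio: x_2/x_1 = [(2/5)·p_1/p_2]^(3).
With the ratio pinned down, the budget gives x_1* = M/(p_1 + p_2·(x_2/x_1)) and x_2* = (x_2/x_1)·x_1*.
Numerically x_2/x_1 = 0.003936, so x_1* = 212/(3 + 7.6·0.003936) = 69.9689.

x_1* = 69.9689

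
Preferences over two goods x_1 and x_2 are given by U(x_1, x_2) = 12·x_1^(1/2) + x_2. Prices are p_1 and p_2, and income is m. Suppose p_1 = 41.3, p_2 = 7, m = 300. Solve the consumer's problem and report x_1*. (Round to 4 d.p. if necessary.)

x_1* = 1.0342

MU_x_1 = 6/√x_1, MU_x_2 = 1. Tangency: 6/√x_1 = p_1/p_2.
Solve: √x_1 = 6·p_2/p_1, so x_1*(p_1,p_2) = (6·p_2/p_1)², and x_2* = (m − p_1·x_1*)/p_2.
Plugging in: x_1* = (6·7/41.3)² = 1.0342.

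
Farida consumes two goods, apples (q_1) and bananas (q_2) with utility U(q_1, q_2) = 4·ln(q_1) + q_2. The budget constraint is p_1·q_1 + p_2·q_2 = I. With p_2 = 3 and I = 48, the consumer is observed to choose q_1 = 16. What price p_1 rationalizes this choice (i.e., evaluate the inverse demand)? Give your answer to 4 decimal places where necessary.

Set MRS = p_1/p_2: (4/q_1)/1 = p_1/p_2.
So q_1*(p_1,p_2) = 4·p_2/p_1, independent of income; and q_2* = (I − 4·p_2)/p_2.
Set q_1* = 16 in the demand function and solve for p_1: p_1 = 0.75.

p_1 = 0.75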